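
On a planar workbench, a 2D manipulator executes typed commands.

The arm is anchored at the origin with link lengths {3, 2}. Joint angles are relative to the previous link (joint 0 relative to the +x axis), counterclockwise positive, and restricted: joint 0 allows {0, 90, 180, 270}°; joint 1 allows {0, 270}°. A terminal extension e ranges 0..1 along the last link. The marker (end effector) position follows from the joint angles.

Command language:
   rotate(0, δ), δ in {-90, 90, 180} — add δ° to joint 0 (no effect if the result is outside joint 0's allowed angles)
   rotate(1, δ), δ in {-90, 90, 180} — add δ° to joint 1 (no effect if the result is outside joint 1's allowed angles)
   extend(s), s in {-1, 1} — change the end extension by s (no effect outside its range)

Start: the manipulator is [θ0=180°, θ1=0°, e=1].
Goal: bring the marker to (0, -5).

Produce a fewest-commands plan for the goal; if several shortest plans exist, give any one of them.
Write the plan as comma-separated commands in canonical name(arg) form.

initial: [θ0=180°, θ1=0°, e=1]
1. rotate(0, 90) → [θ0=270°, θ1=0°, e=1]
2. extend(-1) → [θ0=270°, θ1=0°, e=0]
shorter routes all fall short; 2 is best.

rotate(0, 90), extend(-1)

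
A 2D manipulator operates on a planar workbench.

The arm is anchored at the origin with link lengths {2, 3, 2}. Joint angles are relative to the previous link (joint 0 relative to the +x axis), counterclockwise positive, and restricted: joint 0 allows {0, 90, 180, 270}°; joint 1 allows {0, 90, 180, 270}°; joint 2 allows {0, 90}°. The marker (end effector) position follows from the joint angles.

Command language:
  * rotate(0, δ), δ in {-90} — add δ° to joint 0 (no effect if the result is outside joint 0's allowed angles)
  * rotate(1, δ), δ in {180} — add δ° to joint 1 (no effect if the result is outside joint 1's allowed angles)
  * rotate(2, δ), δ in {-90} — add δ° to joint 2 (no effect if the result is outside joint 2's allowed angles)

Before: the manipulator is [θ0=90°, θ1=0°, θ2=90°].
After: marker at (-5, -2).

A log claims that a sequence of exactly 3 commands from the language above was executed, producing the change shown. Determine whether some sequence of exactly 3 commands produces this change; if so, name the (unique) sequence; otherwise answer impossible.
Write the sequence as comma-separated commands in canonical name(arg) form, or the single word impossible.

rotate(0, -90), rotate(0, -90), rotate(0, -90)

t0: [θ0=90°, θ1=0°, θ2=90°]
[1] after rotate(0, -90): [θ0=0°, θ1=0°, θ2=90°]
[2] after rotate(0, -90): [θ0=270°, θ1=0°, θ2=90°]
[3] after rotate(0, -90): [θ0=180°, θ1=0°, θ2=90°]
all 27 alternatives checked — unique.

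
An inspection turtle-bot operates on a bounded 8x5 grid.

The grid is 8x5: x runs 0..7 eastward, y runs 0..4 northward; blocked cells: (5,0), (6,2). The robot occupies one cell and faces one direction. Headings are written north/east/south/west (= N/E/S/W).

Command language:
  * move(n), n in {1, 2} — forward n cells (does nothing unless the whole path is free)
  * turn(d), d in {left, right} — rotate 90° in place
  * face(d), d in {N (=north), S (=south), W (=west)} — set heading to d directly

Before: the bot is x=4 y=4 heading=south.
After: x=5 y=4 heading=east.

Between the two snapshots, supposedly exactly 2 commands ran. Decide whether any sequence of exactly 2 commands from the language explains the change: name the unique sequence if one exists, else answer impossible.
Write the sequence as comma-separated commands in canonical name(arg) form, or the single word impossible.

turn(left), move(1)

key: order matters: swapping turn(left) and move(1) lands elsewhere
from: x=4 y=4 heading=south
t=1 turn(left) ⇒ x=4 y=4 heading=east
t=2 move(1) ⇒ x=5 y=4 heading=east
all 49 alternatives checked — unique.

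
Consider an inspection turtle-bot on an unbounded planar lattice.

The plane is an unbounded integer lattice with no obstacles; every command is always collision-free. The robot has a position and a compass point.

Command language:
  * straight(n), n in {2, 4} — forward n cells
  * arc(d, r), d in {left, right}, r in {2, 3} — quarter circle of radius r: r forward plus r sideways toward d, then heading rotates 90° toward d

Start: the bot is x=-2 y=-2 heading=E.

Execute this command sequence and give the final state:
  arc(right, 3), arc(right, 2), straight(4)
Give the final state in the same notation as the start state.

x=-5 y=-7 heading=W

from: x=-2 y=-2 heading=E
step 1 (arc(right, 3)): x=1 y=-5 heading=S
step 2 (arc(right, 2)): x=-1 y=-7 heading=W
step 3 (straight(4)): x=-5 y=-7 heading=W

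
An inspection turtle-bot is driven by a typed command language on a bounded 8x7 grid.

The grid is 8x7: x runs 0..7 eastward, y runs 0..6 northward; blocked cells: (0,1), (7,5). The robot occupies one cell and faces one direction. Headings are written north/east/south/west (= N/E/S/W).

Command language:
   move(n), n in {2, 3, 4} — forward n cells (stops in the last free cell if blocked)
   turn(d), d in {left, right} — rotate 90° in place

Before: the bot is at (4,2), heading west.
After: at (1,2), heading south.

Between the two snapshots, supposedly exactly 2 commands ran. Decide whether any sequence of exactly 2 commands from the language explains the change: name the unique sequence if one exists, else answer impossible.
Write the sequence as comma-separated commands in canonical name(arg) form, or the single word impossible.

key: cell and facing (now S) both changed — the 2 commands mix motion and turning
initial: at (4,2), heading west
1. move(3) → at (1,2), heading west
2. turn(left) → at (1,2), heading south
no rival 2-sequence matches.

move(3), turn(left)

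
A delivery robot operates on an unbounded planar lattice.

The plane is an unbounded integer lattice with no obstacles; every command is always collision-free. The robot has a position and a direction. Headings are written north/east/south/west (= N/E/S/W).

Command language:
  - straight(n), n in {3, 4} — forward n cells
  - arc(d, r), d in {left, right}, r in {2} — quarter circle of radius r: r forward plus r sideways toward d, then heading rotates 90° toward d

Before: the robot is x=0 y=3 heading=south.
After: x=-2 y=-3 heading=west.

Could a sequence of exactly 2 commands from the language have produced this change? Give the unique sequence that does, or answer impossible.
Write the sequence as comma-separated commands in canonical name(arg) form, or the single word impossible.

straight(4), arc(right, 2)

key: running arc(right, 2) before straight(4) would end elsewhere — order is forced
initial: x=0 y=3 heading=south
step 1 (straight(4)): x=0 y=-1 heading=south
step 2 (arc(right, 2)): x=-2 y=-3 heading=west
all 16 alternatives checked — unique.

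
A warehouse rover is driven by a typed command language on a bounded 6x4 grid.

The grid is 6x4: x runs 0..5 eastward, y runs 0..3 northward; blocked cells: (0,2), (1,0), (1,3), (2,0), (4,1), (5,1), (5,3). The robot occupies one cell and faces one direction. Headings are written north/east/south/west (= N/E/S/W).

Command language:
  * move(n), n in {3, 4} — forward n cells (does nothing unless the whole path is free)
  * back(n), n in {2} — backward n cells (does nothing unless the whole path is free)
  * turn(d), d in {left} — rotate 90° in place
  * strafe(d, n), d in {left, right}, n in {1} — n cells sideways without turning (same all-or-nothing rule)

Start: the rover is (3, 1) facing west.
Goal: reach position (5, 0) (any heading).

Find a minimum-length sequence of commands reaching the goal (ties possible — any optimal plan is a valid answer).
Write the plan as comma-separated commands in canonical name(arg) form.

initial: (3, 1) facing west
t=1 strafe(left, 1) ⇒ (3, 0) facing west
t=2 back(2) ⇒ (5, 0) facing west
nothing shorter than 2 reaches the goal.

strafe(left, 1), back(2)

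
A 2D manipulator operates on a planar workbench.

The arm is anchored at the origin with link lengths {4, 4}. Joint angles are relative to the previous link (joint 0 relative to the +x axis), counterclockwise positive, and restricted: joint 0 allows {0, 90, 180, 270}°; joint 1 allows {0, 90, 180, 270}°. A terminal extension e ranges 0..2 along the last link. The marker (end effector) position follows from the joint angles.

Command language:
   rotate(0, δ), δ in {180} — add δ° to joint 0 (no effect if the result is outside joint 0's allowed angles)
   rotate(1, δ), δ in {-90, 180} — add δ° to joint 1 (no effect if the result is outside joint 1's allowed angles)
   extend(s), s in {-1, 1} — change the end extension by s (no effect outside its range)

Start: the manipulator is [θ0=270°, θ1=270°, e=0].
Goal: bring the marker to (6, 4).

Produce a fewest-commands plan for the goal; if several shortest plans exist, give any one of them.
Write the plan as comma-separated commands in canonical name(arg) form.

extend(1), extend(1), rotate(0, 180)

start: [θ0=270°, θ1=270°, e=0]
[1] after extend(1): [θ0=270°, θ1=270°, e=1]
[2] after extend(1): [θ0=270°, θ1=270°, e=2]
[3] after rotate(0, 180): [θ0=90°, θ1=270°, e=2]
nothing shorter than 3 reaches the goal.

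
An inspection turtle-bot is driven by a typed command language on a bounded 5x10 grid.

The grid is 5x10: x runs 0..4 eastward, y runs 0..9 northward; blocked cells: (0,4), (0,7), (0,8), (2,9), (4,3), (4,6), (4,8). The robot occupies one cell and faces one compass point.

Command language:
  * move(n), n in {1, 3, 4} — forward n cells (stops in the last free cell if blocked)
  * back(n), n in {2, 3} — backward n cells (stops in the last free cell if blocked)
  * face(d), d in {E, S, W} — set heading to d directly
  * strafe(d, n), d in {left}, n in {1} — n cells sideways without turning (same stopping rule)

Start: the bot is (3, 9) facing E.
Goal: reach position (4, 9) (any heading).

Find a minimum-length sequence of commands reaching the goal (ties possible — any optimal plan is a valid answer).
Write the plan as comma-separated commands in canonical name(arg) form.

from: (3, 9) facing E
step 1 (move(4)): (4, 9) facing E
minimal: 1 command(s), checked below 1.

move(4)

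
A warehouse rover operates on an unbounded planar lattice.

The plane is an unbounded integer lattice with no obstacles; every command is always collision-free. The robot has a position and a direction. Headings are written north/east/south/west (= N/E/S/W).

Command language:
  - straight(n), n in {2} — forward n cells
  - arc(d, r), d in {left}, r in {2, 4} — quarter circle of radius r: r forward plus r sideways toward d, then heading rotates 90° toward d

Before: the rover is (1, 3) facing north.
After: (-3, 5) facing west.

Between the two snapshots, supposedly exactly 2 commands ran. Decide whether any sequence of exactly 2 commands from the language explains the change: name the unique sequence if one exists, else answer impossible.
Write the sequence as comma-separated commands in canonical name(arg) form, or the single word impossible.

key: order matters: swapping arc(left, 2) and straight(2) lands elsewhere
initial: (1, 3) facing north
t=1 arc(left, 2) ⇒ (-1, 5) facing west
t=2 straight(2) ⇒ (-3, 5) facing west
all 9 alternatives checked — unique.

arc(left, 2), straight(2)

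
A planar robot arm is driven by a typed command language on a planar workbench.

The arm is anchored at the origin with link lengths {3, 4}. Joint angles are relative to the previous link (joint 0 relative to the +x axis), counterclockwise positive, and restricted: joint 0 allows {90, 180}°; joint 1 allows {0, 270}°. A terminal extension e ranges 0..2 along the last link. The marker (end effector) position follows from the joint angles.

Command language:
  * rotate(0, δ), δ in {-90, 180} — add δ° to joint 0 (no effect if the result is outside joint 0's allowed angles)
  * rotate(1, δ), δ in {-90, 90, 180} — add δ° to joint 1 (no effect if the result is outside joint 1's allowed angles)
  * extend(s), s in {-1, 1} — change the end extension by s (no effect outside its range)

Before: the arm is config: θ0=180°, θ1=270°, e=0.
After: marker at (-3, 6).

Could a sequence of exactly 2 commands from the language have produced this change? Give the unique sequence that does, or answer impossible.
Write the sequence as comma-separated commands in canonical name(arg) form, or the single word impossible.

initial: config: θ0=180°, θ1=270°, e=0
[1] after extend(1): config: θ0=180°, θ1=270°, e=1
[2] after extend(1): config: θ0=180°, θ1=270°, e=2
no other 2-command option fits: unique.

extend(1), extend(1)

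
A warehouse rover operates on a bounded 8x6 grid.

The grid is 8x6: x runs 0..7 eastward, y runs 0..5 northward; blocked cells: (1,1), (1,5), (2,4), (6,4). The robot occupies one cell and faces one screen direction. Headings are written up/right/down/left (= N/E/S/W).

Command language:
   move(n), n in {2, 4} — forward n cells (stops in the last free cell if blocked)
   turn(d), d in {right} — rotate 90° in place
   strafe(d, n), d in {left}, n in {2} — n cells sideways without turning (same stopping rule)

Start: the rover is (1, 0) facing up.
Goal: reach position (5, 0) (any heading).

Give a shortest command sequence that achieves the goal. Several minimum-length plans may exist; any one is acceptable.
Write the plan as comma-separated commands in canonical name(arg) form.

t0: (1, 0) facing up
[1] after turn(right): (1, 0) facing right
[2] after move(4): (5, 0) facing right
shorter routes all fall short; 2 is best.

turn(right), move(4)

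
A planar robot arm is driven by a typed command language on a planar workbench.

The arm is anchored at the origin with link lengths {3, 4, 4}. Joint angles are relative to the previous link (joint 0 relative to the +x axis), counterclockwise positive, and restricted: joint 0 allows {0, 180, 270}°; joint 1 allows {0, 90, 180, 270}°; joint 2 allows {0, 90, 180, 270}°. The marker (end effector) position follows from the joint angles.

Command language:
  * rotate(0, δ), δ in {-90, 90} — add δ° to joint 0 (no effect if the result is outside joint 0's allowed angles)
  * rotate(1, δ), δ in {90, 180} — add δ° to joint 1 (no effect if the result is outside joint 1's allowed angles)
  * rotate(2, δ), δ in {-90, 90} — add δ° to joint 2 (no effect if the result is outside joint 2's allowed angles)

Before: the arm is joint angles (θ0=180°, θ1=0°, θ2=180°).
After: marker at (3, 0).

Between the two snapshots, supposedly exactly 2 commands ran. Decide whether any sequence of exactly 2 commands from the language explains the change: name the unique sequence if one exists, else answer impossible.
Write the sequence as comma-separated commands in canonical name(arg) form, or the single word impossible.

rotate(0, 90), rotate(0, 90)

initial: joint angles (θ0=180°, θ1=0°, θ2=180°)
t=1 rotate(0, 90) ⇒ joint angles (θ0=270°, θ1=0°, θ2=180°)
t=2 rotate(0, 90) ⇒ joint angles (θ0=0°, θ1=0°, θ2=180°)
all 36 alternatives checked — unique.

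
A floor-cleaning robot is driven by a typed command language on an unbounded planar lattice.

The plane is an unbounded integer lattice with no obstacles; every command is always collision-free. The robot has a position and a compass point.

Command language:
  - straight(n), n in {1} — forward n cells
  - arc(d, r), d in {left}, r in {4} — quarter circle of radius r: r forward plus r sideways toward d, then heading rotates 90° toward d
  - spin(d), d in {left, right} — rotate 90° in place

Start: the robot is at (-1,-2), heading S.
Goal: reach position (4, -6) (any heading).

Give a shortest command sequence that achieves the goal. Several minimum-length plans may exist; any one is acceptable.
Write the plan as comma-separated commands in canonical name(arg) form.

begin: at (-1,-2), heading S
1. arc(left, 4) → at (3,-6), heading E
2. straight(1) → at (4,-6), heading E
no 1-step plan works, so 2 is optimal.

arc(left, 4), straight(1)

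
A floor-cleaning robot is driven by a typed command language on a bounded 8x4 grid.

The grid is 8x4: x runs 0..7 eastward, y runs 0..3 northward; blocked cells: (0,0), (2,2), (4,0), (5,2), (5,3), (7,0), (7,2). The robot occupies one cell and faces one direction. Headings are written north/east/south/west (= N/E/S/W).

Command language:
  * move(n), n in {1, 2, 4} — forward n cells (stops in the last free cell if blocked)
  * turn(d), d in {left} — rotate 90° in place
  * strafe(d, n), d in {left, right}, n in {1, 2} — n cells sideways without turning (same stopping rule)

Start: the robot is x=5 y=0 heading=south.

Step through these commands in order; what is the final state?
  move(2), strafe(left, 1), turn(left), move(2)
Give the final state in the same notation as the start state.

x=6 y=0 heading=east

from: x=5 y=0 heading=south
1. move(2) → x=5 y=0 heading=south
2. strafe(left, 1) → x=6 y=0 heading=south
3. turn(left) → x=6 y=0 heading=east
4. move(2) → x=6 y=0 heading=east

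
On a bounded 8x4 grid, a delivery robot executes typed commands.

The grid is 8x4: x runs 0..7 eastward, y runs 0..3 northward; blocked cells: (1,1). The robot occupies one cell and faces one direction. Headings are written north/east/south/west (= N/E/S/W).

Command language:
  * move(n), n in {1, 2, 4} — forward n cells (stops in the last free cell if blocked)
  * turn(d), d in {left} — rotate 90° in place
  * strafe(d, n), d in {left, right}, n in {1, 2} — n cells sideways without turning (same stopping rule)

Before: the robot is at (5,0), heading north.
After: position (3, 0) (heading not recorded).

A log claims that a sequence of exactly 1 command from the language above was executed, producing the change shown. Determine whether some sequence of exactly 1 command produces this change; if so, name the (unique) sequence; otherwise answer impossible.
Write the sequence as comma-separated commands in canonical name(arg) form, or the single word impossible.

begin: at (5,0), heading north
step 1 (strafe(left, 2)): at (3,0), heading north
no other 1-command option fits: unique.

strafe(left, 2)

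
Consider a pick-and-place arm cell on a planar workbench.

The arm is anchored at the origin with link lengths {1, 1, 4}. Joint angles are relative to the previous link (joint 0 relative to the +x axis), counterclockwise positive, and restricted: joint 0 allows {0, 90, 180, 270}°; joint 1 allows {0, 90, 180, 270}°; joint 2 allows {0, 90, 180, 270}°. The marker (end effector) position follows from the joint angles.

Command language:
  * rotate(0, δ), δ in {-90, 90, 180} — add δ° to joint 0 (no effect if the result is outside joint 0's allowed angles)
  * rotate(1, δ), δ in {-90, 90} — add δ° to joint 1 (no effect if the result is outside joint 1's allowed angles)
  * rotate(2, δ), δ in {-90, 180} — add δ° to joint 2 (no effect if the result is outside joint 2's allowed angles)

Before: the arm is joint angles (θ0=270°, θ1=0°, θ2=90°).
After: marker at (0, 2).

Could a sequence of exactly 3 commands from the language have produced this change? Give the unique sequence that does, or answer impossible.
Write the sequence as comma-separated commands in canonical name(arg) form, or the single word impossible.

from: joint angles (θ0=270°, θ1=0°, θ2=90°)
t=1 rotate(2, -90) ⇒ joint angles (θ0=270°, θ1=0°, θ2=0°)
t=2 rotate(2, -90) ⇒ joint angles (θ0=270°, θ1=0°, θ2=270°)
t=3 rotate(2, -90) ⇒ joint angles (θ0=270°, θ1=0°, θ2=180°)
no rival 3-sequence matches.

rotate(2, -90), rotate(2, -90), rotate(2, -90)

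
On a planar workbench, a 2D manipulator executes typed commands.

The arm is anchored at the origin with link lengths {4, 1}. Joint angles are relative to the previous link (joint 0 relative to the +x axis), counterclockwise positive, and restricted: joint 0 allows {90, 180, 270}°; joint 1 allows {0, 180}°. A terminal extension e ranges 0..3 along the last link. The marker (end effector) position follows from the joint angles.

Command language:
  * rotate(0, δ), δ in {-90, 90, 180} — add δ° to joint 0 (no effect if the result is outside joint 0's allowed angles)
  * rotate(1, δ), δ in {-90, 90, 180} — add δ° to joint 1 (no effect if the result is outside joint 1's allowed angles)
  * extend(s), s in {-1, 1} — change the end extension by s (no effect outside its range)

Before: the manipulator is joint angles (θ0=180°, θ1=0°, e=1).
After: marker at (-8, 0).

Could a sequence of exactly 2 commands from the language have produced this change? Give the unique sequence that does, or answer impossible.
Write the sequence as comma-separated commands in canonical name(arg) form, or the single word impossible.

extend(1), extend(1)

begin: joint angles (θ0=180°, θ1=0°, e=1)
t=1 extend(1) ⇒ joint angles (θ0=180°, θ1=0°, e=2)
t=2 extend(1) ⇒ joint angles (θ0=180°, θ1=0°, e=3)
uniquely the one of 64 2-step routes that fits.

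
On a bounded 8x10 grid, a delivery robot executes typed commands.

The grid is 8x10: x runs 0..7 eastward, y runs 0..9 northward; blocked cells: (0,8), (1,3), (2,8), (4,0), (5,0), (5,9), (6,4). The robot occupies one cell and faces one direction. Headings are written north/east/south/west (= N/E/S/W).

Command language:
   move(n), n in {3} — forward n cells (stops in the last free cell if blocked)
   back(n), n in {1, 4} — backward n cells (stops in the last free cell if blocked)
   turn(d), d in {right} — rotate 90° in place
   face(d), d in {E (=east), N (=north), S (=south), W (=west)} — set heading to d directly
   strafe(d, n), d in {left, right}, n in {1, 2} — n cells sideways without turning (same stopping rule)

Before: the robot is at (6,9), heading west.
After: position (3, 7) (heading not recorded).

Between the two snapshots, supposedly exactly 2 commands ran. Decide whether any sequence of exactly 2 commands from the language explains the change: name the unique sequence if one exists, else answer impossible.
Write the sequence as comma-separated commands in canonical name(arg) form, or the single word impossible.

strafe(left, 2), move(3)

key: running move(3) before strafe(left, 2) would end elsewhere — order is forced
start: at (6,9), heading west
t=1 strafe(left, 2) ⇒ at (6,7), heading west
t=2 move(3) ⇒ at (3,7), heading west
all 144 alternatives checked — unique.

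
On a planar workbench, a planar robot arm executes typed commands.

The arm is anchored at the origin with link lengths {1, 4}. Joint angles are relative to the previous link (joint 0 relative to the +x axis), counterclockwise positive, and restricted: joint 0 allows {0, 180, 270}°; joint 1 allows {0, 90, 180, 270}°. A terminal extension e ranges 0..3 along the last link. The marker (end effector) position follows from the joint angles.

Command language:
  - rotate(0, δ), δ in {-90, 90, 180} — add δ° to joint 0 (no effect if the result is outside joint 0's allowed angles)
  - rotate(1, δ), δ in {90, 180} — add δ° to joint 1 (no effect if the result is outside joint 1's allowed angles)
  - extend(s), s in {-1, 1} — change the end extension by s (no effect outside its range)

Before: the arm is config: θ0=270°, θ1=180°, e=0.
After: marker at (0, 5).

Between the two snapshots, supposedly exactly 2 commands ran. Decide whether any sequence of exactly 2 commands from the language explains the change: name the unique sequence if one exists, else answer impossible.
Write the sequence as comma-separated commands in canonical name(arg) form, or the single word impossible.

from: config: θ0=270°, θ1=180°, e=0
t=1 extend(1) ⇒ config: θ0=270°, θ1=180°, e=1
t=2 extend(1) ⇒ config: θ0=270°, θ1=180°, e=2
uniquely the one of 49 2-step routes that fits.

extend(1), extend(1)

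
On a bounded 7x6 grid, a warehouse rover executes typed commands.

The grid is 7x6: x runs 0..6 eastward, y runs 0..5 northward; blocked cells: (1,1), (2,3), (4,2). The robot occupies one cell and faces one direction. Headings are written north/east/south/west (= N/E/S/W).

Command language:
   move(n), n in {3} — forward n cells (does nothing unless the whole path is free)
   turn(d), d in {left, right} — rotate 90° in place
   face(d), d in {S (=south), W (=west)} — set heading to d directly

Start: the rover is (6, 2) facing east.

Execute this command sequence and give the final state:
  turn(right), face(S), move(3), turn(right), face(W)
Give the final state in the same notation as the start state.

(6, 2) facing west

from: (6, 2) facing east
1. turn(right) → (6, 2) facing south
2. face(S) → (6, 2) facing south
3. move(3) → (6, 2) facing south
4. turn(right) → (6, 2) facing west
5. face(W) → (6, 2) facing west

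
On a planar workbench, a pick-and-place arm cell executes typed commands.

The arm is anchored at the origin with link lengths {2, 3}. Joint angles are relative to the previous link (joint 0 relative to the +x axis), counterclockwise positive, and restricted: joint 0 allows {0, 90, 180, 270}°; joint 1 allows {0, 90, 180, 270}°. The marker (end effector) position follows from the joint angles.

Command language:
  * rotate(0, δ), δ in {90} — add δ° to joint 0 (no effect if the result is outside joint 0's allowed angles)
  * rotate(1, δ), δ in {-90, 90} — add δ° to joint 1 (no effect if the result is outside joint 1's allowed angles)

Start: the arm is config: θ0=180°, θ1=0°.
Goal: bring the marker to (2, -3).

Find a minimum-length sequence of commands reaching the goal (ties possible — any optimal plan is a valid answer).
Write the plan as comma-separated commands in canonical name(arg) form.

begin: config: θ0=180°, θ1=0°
1. rotate(0, 90) → config: θ0=270°, θ1=0°
2. rotate(0, 90) → config: θ0=0°, θ1=0°
3. rotate(1, -90) → config: θ0=0°, θ1=270°
nothing shorter than 3 reaches the goal.

rotate(0, 90), rotate(0, 90), rotate(1, -90)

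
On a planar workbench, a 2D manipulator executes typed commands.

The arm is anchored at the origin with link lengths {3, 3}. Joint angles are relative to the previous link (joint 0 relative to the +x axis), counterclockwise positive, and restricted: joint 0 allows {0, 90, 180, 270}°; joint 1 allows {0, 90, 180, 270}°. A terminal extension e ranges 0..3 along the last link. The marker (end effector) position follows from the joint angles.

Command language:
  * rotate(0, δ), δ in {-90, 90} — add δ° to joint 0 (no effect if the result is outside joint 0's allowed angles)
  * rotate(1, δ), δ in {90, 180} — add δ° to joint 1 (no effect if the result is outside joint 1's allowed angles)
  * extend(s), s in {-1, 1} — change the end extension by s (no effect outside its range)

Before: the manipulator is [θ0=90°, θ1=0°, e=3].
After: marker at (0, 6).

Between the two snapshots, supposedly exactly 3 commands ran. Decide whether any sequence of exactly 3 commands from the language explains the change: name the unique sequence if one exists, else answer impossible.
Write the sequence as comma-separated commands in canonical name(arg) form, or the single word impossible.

start: [θ0=90°, θ1=0°, e=3]
step 1 (extend(-1)): [θ0=90°, θ1=0°, e=2]
step 2 (extend(-1)): [θ0=90°, θ1=0°, e=1]
step 3 (extend(-1)): [θ0=90°, θ1=0°, e=0]
all 216 alternatives checked — unique.

extend(-1), extend(-1), extend(-1)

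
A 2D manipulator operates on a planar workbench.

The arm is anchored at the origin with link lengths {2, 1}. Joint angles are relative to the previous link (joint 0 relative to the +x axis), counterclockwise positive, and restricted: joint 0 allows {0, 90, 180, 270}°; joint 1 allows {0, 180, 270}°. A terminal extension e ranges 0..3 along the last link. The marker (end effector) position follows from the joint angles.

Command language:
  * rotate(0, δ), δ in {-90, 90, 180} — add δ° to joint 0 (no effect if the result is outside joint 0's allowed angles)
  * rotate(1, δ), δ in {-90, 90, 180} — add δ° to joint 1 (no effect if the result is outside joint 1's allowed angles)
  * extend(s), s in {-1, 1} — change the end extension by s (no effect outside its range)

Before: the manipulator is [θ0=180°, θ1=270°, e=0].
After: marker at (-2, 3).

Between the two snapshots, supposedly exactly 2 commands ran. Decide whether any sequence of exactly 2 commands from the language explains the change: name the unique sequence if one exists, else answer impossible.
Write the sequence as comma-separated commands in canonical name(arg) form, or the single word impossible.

extend(1), extend(1)

initial: [θ0=180°, θ1=270°, e=0]
t=1 extend(1) ⇒ [θ0=180°, θ1=270°, e=1]
t=2 extend(1) ⇒ [θ0=180°, θ1=270°, e=2]
all 64 alternatives checked — unique.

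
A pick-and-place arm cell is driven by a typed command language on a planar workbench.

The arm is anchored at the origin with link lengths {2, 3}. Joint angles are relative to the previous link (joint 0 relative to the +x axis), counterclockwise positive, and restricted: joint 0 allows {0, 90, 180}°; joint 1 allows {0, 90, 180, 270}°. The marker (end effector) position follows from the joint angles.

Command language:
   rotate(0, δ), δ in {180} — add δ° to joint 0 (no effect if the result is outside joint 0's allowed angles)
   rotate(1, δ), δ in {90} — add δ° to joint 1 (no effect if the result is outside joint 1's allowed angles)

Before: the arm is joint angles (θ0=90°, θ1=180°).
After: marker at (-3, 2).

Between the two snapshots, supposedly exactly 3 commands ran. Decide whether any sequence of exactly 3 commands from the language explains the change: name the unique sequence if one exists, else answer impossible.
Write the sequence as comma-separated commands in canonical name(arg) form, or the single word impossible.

begin: joint angles (θ0=90°, θ1=180°)
[1] after rotate(1, 90): joint angles (θ0=90°, θ1=270°)
[2] after rotate(1, 90): joint angles (θ0=90°, θ1=0°)
[3] after rotate(1, 90): joint angles (θ0=90°, θ1=90°)
no rival 3-sequence matches.

rotate(1, 90), rotate(1, 90), rotate(1, 90)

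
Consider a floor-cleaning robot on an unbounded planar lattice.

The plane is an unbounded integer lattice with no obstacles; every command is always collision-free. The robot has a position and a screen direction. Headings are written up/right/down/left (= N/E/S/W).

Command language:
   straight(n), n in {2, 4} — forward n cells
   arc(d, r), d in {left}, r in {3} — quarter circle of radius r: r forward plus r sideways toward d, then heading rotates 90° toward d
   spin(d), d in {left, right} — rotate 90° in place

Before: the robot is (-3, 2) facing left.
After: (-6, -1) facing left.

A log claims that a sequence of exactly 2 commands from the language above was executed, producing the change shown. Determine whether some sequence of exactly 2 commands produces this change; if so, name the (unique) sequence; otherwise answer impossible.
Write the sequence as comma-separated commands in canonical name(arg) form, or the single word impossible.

arc(left, 3), spin(right)

key: running spin(right) before arc(left, 3) would end elsewhere — order is forced
from: (-3, 2) facing left
t=1 arc(left, 3) ⇒ (-6, -1) facing down
t=2 spin(right) ⇒ (-6, -1) facing left
all 25 alternatives checked — unique.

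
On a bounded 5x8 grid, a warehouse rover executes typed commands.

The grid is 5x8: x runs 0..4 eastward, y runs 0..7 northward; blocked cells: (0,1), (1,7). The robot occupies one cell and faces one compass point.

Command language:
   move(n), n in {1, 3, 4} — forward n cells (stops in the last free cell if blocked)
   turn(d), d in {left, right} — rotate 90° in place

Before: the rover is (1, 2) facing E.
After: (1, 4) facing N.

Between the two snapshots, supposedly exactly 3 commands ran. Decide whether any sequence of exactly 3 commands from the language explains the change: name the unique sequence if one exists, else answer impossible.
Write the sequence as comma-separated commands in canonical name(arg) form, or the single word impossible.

turn(left), move(1), move(1)

key: cell and facing (now N) both changed — the 3 commands mix motion and turning
start: (1, 2) facing E
[1] after turn(left): (1, 2) facing N
[2] after move(1): (1, 3) facing N
[3] after move(1): (1, 4) facing N
uniquely the one of 125 3-step routes that fits.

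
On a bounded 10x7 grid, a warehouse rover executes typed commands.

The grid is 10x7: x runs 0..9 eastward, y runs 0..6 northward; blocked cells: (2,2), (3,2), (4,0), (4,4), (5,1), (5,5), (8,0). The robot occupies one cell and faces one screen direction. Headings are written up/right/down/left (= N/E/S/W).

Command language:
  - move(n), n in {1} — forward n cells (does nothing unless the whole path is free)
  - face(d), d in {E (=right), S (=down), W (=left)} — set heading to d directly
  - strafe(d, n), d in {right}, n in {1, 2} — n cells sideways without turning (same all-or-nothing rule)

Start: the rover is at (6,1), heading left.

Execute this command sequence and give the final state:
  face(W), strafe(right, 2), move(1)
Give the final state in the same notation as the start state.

at (5,3), heading left

t0: at (6,1), heading left
[1] after face(W): at (6,1), heading left
[2] after strafe(right, 2): at (6,3), heading left
[3] after move(1): at (5,3), heading left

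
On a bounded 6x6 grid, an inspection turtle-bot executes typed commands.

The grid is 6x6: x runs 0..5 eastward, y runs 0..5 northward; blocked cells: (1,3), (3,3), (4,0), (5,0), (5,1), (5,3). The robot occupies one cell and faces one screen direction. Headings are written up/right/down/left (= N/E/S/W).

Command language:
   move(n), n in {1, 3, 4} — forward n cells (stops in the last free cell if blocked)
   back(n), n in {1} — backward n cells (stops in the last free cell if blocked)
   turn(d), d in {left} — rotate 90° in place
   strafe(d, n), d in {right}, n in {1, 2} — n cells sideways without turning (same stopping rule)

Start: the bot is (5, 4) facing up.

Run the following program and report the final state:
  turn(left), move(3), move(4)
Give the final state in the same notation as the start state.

start: (5, 4) facing up
[1] after turn(left): (5, 4) facing left
[2] after move(3): (2, 4) facing left
[3] after move(4): (0, 4) facing left

(0, 4) facing left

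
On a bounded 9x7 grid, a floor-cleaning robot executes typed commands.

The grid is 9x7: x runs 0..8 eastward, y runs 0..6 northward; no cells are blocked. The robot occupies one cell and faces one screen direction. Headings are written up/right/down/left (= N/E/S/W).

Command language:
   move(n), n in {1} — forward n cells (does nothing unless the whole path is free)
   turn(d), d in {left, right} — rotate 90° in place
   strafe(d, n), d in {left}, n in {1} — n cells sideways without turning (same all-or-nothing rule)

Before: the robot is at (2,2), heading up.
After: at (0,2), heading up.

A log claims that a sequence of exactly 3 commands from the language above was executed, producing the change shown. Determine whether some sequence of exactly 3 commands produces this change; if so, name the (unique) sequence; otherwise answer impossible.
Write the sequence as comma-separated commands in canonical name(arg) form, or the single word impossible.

key: the third strafe(left, 1) would leave the grid, so it does nothing
from: at (2,2), heading up
step 1 (strafe(left, 1)): at (1,2), heading up
step 2 (strafe(left, 1)): at (0,2), heading up
step 3 (strafe(left, 1)): at (0,2), heading up
all 64 alternatives checked — unique.

strafe(left, 1), strafe(left, 1), strafe(left, 1)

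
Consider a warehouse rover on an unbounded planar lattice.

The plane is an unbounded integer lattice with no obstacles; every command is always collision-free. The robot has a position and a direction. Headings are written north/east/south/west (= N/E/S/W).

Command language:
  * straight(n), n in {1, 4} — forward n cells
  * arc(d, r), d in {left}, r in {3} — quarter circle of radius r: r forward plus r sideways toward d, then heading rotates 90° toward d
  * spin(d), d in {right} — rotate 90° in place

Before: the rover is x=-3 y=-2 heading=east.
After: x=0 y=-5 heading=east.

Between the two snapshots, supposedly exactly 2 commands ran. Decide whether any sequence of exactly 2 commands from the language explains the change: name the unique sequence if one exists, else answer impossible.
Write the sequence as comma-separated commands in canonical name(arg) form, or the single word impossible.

key: still facing E at the end — net rotation zero over 2 steps
from: x=-3 y=-2 heading=east
[1] after spin(right): x=-3 y=-2 heading=south
[2] after arc(left, 3): x=0 y=-5 heading=east
no other 2-command option fits: unique.

spin(right), arc(left, 3)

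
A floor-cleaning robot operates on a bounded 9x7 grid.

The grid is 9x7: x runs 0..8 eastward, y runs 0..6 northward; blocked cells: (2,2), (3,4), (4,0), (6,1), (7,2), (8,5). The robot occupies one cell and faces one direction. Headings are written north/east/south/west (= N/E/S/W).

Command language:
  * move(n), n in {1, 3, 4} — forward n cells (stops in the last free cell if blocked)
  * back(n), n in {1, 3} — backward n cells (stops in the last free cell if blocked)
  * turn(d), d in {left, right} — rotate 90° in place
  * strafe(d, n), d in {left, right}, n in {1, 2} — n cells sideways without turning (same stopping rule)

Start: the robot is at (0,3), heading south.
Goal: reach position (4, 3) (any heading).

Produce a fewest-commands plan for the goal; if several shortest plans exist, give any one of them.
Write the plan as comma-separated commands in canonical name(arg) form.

turn(left), move(4)

from: at (0,3), heading south
[1] after turn(left): at (0,3), heading east
[2] after move(4): at (4,3), heading east
nothing shorter than 2 reaches the goal.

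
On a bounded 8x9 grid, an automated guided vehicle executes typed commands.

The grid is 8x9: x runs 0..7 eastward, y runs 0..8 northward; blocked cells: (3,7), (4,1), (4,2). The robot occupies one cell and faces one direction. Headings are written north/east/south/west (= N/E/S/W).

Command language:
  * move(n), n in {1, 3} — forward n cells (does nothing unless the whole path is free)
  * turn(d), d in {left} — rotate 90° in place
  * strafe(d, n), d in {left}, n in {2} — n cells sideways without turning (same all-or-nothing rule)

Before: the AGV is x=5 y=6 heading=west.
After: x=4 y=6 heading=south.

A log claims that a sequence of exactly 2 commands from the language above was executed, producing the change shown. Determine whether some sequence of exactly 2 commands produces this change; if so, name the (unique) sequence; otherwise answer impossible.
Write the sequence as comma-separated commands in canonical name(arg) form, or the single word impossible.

move(1), turn(left)

key: position moved to (4,6) AND the heading swung to S — translation plus rotation needed
initial: x=5 y=6 heading=west
1. move(1) → x=4 y=6 heading=west
2. turn(left) → x=4 y=6 heading=south
no rival 2-sequence matches.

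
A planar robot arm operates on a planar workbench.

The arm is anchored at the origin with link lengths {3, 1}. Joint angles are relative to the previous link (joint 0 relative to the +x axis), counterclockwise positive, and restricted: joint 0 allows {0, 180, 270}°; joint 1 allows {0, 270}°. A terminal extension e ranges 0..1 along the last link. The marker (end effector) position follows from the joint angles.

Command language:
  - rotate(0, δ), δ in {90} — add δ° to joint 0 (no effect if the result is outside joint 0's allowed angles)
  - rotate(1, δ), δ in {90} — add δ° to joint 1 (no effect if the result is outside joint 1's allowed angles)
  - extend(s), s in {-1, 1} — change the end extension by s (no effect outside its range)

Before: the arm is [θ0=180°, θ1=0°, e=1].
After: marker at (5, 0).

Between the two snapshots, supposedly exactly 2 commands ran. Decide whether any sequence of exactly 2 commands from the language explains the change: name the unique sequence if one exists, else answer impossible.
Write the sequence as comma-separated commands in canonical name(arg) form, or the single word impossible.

rotate(0, 90), rotate(0, 90)

initial: [θ0=180°, θ1=0°, e=1]
t=1 rotate(0, 90) ⇒ [θ0=270°, θ1=0°, e=1]
t=2 rotate(0, 90) ⇒ [θ0=0°, θ1=0°, e=1]
no rival 2-sequence matches.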